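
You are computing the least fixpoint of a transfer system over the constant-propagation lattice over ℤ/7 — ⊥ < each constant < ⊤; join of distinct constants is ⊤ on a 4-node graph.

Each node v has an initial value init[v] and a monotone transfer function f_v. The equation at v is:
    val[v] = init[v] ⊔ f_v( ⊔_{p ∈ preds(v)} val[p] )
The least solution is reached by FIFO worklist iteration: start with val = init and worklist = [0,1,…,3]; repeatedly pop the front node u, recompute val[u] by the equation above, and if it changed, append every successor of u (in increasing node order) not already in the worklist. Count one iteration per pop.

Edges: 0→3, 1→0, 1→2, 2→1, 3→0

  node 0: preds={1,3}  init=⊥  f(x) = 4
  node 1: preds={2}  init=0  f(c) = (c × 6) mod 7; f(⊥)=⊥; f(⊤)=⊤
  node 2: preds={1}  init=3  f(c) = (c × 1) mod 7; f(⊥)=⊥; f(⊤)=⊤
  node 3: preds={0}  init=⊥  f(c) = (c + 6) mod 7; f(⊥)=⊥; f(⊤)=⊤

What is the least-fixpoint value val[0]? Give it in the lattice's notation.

4

Worklist (6 pops):
  #1 pop 0: in=0 → 4 (was ⊥); enqueue []
  #2 pop 1: in=3 → ⊤ (was 0); enqueue [0]
  #3 pop 2: in=⊤ → ⊤ (was 3); enqueue [1]
  #4 pop 3: in=4 → 3 (was ⊥); enqueue []
  #5 pop 0: in=⊤ → 4 (no change)
  #6 pop 1: in=⊤ → ⊤ (no change)

Fixpoint:
  val[0] = 4
  val[1] = ⊤
  val[2] = ⊤
  val[3] = 3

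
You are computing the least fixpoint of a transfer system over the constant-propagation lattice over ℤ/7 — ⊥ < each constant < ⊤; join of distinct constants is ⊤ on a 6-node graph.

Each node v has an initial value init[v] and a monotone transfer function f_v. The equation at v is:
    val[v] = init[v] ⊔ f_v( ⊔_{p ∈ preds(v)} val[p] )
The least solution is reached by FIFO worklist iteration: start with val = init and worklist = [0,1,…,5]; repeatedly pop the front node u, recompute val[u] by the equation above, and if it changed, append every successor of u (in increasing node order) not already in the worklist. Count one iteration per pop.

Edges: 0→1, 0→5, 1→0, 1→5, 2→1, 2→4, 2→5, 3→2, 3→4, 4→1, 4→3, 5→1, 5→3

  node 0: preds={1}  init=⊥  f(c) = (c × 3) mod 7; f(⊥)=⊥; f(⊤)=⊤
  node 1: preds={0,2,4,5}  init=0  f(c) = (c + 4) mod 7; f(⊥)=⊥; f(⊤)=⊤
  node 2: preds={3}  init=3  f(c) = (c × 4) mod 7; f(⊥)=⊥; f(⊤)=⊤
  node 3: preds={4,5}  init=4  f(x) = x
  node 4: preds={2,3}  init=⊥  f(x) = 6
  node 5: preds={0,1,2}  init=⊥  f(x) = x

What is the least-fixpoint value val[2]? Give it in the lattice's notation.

⊤

Iteration log — 12 steps:
  step 1. node 0  ⊔preds=0  new=0  old=⊥  +wl: 
  step 2. node 1  ⊔preds=⊤  new=⊤  old=0  +wl: 0
  step 3. node 2  ⊔preds=4  new=⊤  old=3  +wl: 1
  step 4. node 3  ⊔preds=⊥  new=4  stable
  step 5. node 4  ⊔preds=⊤  new=6  old=⊥  +wl: 3
  step 6. node 5  ⊔preds=⊤  new=⊤  old=⊥  +wl: 
  step 7. node 0  ⊔preds=⊤  new=⊤  old=0  +wl: 5
  step 8. node 1  ⊔preds=⊤  new=⊤  stable
  step 9. node 3  ⊔preds=⊤  new=⊤  old=4  +wl: 2,4
  step 10. node 5  ⊔preds=⊤  new=⊤  stable
  step 11. node 2  ⊔preds=⊤  new=⊤  stable
  step 12. node 4  ⊔preds=⊤  new=6  stable

Least fixpoint reached:
  node 0: ⊤
  node 1: ⊤
  node 2: ⊤
  node 3: ⊤
  node 4: 6
  node 5: ⊤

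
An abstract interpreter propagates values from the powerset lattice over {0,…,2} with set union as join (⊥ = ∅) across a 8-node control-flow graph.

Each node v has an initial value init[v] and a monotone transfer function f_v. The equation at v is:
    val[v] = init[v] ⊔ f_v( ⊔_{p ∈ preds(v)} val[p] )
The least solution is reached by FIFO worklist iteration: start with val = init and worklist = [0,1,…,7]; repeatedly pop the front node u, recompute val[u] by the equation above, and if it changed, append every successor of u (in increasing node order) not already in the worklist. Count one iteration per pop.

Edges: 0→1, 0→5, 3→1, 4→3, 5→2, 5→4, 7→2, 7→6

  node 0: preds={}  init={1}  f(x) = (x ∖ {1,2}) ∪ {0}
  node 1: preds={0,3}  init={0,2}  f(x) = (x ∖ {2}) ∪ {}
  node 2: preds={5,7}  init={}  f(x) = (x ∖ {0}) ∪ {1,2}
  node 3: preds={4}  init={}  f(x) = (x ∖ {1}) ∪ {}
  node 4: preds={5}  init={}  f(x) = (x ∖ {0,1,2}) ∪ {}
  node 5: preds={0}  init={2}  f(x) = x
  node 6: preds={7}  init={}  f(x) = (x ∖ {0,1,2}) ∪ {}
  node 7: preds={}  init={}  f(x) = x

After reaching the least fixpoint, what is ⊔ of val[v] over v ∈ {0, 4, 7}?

{0,1}

Iteration log — 10 steps:
  step 1. node 0  ⊔preds={}  new={0,1}  old={1}  +wl: 
  step 2. node 1  ⊔preds={0,1}  new={0,1,2}  old={0,2}  +wl: 
  step 3. node 2  ⊔preds={2}  new={1,2}  old={}  +wl: 
  step 4. node 3  ⊔preds={}  new={}  stable
  step 5. node 4  ⊔preds={2}  new={}  stable
  step 6. node 5  ⊔preds={0,1}  new={0,1,2}  old={2}  +wl: 2,4
  step 7. node 6  ⊔preds={}  new={}  stable
  step 8. node 7  ⊔preds={}  new={}  stable
  step 9. node 2  ⊔preds={0,1,2}  new={1,2}  stable
  step 10. node 4  ⊔preds={0,1,2}  new={}  stable

Least fixpoint reached:
  node 0: {0,1}
  node 1: {0,1,2}
  node 2: {1,2}
  node 3: {}
  node 4: {}
  node 5: {0,1,2}
  node 6: {}
  node 7: {}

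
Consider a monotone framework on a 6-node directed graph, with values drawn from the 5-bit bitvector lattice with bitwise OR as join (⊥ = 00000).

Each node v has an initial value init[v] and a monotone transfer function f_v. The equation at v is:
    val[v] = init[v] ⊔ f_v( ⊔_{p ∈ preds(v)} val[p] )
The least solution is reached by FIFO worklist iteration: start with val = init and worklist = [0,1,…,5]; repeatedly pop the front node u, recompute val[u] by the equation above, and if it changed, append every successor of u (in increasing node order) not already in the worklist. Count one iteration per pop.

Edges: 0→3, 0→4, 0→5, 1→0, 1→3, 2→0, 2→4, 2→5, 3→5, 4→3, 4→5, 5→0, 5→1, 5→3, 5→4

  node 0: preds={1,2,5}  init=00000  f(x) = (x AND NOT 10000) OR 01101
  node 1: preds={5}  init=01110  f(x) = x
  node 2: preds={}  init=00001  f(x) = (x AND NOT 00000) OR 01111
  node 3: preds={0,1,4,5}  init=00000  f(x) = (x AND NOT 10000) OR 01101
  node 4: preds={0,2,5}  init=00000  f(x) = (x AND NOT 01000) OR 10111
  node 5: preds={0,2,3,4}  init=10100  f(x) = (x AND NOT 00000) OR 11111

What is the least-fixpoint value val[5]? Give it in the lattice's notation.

11111

Worklist (12 pops):
  #1 pop 0: in=11111 → 01111 (was 00000); enqueue []
  #2 pop 1: in=10100 → 11110 (was 01110); enqueue [0]
  #3 pop 2: in=00000 → 01111 (was 00001); enqueue []
  #4 pop 3: in=11111 → 01111 (was 00000); enqueue []
  #5 pop 4: in=11111 → 10111 (was 00000); enqueue [3]
  #6 pop 5: in=11111 → 11111 (was 10100); enqueue [1,4]
  #7 pop 0: in=11111 → 01111 (no change)
  #8 pop 3: in=11111 → 01111 (no change)
  #9 pop 1: in=11111 → 11111 (was 11110); enqueue [0,3]
  #10 pop 4: in=11111 → 10111 (no change)
  #11 pop 0: in=11111 → 01111 (no change)
  #12 pop 3: in=11111 → 01111 (no change)

Fixpoint:
  val[0] = 01111
  val[1] = 11111
  val[2] = 01111
  val[3] = 01111
  val[4] = 10111
  val[5] = 11111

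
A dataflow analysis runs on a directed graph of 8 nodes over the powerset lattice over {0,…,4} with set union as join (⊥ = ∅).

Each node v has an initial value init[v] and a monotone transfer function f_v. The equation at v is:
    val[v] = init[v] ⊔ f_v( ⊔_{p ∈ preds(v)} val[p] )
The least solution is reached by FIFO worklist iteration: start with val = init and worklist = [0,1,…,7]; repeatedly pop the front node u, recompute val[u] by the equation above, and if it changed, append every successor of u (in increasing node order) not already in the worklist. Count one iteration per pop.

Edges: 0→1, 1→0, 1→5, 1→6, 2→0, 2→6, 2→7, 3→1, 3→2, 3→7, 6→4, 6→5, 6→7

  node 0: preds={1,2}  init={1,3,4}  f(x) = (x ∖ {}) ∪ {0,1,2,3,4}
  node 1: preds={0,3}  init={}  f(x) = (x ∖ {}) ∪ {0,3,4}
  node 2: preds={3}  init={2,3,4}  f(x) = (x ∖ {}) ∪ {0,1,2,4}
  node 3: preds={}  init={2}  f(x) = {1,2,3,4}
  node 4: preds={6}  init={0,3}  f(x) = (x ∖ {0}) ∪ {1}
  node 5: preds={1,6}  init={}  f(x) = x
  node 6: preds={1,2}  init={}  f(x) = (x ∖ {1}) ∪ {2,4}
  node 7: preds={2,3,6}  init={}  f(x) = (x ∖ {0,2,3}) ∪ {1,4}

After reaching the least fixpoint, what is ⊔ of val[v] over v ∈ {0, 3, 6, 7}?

Trace (13 dequeues):
  [1] u=0 | in {2,3,4} | out {0,1,2,3,4} | prev {1,3,4} | push {}
  [2] u=1 | in {0,1,2,3,4} | out {0,1,2,3,4} | prev {} | push {0}
  [3] u=2 | in {2} | out {0,1,2,3,4} | prev {2,3,4} | push {}
  [4] u=3 | in {} | out {1,2,3,4} | prev {2} | push {1,2}
  [5] u=4 | in {} | out {0,1,3} | prev {0,3} | push {}
  [6] u=5 | in {0,1,2,3,4} | out {0,1,2,3,4} | prev {} | push {}
  [7] u=6 | in {0,1,2,3,4} | out {0,2,3,4} | prev {} | push {4,5}
  [8] u=7 | in {0,1,2,3,4} | out {1,4} | prev {} | push {}
  [9] u=0 | in {0,1,2,3,4} | out {0,1,2,3,4} | ==
  [10] u=1 | in {0,1,2,3,4} | out {0,1,2,3,4} | ==
  [11] u=2 | in {1,2,3,4} | out {0,1,2,3,4} | ==
  [12] u=4 | in {0,2,3,4} | out {0,1,2,3,4} | prev {0,1,3} | push {}
  [13] u=5 | in {0,1,2,3,4} | out {0,1,2,3,4} | ==

Converged values:
  [0] {0,1,2,3,4}
  [1] {0,1,2,3,4}
  [2] {0,1,2,3,4}
  [3] {1,2,3,4}
  [4] {0,1,2,3,4}
  [5] {0,1,2,3,4}
  [6] {0,2,3,4}
  [7] {1,4}

{0,1,2,3,4}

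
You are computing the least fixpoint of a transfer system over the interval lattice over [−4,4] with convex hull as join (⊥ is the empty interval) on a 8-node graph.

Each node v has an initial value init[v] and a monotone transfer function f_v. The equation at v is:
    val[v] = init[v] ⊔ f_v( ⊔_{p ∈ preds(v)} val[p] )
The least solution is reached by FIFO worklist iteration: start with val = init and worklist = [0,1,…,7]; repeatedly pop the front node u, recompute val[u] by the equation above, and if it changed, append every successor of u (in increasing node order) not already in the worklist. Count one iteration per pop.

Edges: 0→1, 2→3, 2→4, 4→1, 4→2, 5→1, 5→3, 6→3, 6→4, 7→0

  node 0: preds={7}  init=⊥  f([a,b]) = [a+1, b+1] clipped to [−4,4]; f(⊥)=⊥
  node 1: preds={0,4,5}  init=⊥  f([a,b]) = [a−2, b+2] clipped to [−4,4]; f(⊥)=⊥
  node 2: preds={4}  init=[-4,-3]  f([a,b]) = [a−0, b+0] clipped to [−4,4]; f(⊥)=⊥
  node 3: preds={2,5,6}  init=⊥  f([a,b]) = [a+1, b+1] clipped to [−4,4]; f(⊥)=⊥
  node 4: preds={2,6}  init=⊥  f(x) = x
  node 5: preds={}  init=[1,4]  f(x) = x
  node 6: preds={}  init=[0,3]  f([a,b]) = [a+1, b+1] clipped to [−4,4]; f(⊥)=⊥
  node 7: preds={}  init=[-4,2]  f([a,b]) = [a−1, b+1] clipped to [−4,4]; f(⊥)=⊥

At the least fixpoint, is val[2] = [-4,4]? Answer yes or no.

no

Worklist (12 pops):
  #1 pop 0: in=[-4,2] → [-3,3] (was ⊥); enqueue []
  #2 pop 1: in=[-3,4] → [-4,4] (was ⊥); enqueue []
  #3 pop 2: in=⊥ → [-4,-3] (no change)
  #4 pop 3: in=[-4,4] → [-3,4] (was ⊥); enqueue []
  #5 pop 4: in=[-4,3] → [-4,3] (was ⊥); enqueue [1,2]
  #6 pop 5: in=⊥ → [1,4] (no change)
  #7 pop 6: in=⊥ → [0,3] (no change)
  #8 pop 7: in=⊥ → [-4,2] (no change)
  #9 pop 1: in=[-4,4] → [-4,4] (no change)
  #10 pop 2: in=[-4,3] → [-4,3] (was [-4,-3]); enqueue [3,4]
  #11 pop 3: in=[-4,4] → [-3,4] (no change)
  #12 pop 4: in=[-4,3] → [-4,3] (no change)

Fixpoint:
  val[0] = [-3,3]
  val[1] = [-4,4]
  val[2] = [-4,3]
  val[3] = [-3,4]
  val[4] = [-4,3]
  val[5] = [1,4]
  val[6] = [0,3]
  val[7] = [-4,2]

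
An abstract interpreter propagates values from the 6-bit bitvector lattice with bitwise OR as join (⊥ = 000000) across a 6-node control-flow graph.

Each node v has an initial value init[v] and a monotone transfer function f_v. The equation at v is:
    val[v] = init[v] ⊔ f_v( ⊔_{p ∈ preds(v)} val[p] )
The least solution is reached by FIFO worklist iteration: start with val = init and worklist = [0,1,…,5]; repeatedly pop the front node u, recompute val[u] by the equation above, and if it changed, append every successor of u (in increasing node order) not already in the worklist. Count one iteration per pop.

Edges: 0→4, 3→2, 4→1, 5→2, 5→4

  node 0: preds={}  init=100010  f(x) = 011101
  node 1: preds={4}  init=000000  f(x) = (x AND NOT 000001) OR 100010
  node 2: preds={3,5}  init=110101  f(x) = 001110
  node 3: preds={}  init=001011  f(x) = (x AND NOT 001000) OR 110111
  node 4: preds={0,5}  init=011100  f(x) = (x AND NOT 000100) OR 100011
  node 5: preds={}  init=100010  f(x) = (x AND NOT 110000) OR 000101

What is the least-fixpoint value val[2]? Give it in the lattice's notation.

Worklist (9 pops):
  #1 pop 0: in=000000 → 111111 (was 100010); enqueue []
  #2 pop 1: in=011100 → 111110 (was 000000); enqueue []
  #3 pop 2: in=101011 → 111111 (was 110101); enqueue []
  #4 pop 3: in=000000 → 111111 (was 001011); enqueue [2]
  #5 pop 4: in=111111 → 111111 (was 011100); enqueue [1]
  #6 pop 5: in=000000 → 100111 (was 100010); enqueue [4]
  #7 pop 2: in=111111 → 111111 (no change)
  #8 pop 1: in=111111 → 111110 (no change)
  #9 pop 4: in=111111 → 111111 (no change)

Fixpoint:
  val[0] = 111111
  val[1] = 111110
  val[2] = 111111
  val[3] = 111111
  val[4] = 111111
  val[5] = 100111

111111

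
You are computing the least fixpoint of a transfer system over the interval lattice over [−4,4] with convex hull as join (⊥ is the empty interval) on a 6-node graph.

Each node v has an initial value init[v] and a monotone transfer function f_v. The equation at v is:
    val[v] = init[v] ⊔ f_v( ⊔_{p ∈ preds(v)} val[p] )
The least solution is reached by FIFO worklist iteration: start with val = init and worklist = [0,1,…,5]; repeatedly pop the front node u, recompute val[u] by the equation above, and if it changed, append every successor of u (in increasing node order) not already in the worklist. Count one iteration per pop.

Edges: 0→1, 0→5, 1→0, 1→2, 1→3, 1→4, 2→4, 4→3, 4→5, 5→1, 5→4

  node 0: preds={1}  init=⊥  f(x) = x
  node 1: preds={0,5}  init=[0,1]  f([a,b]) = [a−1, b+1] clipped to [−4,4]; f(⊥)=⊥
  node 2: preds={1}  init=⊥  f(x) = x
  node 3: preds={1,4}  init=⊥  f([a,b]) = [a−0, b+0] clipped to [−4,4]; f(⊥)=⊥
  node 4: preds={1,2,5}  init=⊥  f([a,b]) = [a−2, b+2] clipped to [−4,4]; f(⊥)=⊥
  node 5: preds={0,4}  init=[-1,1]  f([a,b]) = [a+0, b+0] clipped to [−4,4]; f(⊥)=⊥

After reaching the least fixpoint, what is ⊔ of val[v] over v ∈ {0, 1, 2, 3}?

Iteration log — 17 steps:
  step 1. node 0  ⊔preds=[0,1]  new=[0,1]  old=⊥  +wl: 
  step 2. node 1  ⊔preds=[-1,1]  new=[-2,2]  old=[0,1]  +wl: 0
  step 3. node 2  ⊔preds=[-2,2]  new=[-2,2]  old=⊥  +wl: 
  step 4. node 3  ⊔preds=[-2,2]  new=[-2,2]  old=⊥  +wl: 
  step 5. node 4  ⊔preds=[-2,2]  new=[-4,4]  old=⊥  +wl: 3
  step 6. node 5  ⊔preds=[-4,4]  new=[-4,4]  old=[-1,1]  +wl: 1,4
  step 7. node 0  ⊔preds=[-2,2]  new=[-2,2]  old=[0,1]  +wl: 5
  step 8. node 3  ⊔preds=[-4,4]  new=[-4,4]  old=[-2,2]  +wl: 
  step 9. node 1  ⊔preds=[-4,4]  new=[-4,4]  old=[-2,2]  +wl: 0,2,3
  step 10. node 4  ⊔preds=[-4,4]  new=[-4,4]  stable
  step 11. node 5  ⊔preds=[-4,4]  new=[-4,4]  stable
  step 12. node 0  ⊔preds=[-4,4]  new=[-4,4]  old=[-2,2]  +wl: 1,5
  step 13. node 2  ⊔preds=[-4,4]  new=[-4,4]  old=[-2,2]  +wl: 4
  step 14. node 3  ⊔preds=[-4,4]  new=[-4,4]  stable
  step 15. node 1  ⊔preds=[-4,4]  new=[-4,4]  stable
  step 16. node 5  ⊔preds=[-4,4]  new=[-4,4]  stable
  step 17. node 4  ⊔preds=[-4,4]  new=[-4,4]  stable

Least fixpoint reached:
  node 0: [-4,4]
  node 1: [-4,4]
  node 2: [-4,4]
  node 3: [-4,4]
  node 4: [-4,4]
  node 5: [-4,4]

[-4,4]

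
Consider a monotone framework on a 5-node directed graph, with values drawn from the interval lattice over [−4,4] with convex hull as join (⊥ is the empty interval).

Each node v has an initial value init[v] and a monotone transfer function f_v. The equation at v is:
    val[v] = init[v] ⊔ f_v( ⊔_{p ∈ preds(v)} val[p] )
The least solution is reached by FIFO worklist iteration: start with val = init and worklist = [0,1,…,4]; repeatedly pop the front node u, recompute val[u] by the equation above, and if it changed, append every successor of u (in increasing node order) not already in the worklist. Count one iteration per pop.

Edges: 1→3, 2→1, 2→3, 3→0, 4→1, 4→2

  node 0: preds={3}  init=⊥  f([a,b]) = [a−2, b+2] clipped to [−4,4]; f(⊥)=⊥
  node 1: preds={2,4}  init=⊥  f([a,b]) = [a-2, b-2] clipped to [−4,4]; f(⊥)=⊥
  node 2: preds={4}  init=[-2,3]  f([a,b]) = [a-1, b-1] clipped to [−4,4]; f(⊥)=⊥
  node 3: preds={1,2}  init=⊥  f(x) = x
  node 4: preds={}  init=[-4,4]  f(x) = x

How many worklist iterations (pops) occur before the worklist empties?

7

Trace (7 dequeues):
  [1] u=0 | in ⊥ | out ⊥ | ==
  [2] u=1 | in [-4,4] | out [-4,2] | prev ⊥ | push {}
  [3] u=2 | in [-4,4] | out [-4,3] | prev [-2,3] | push {1}
  [4] u=3 | in [-4,3] | out [-4,3] | prev ⊥ | push {0}
  [5] u=4 | in ⊥ | out [-4,4] | ==
  [6] u=1 | in [-4,4] | out [-4,2] | ==
  [7] u=0 | in [-4,3] | out [-4,4] | prev ⊥ | push {}

Converged values:
  [0] [-4,4]
  [1] [-4,2]
  [2] [-4,3]
  [3] [-4,3]
  [4] [-4,4]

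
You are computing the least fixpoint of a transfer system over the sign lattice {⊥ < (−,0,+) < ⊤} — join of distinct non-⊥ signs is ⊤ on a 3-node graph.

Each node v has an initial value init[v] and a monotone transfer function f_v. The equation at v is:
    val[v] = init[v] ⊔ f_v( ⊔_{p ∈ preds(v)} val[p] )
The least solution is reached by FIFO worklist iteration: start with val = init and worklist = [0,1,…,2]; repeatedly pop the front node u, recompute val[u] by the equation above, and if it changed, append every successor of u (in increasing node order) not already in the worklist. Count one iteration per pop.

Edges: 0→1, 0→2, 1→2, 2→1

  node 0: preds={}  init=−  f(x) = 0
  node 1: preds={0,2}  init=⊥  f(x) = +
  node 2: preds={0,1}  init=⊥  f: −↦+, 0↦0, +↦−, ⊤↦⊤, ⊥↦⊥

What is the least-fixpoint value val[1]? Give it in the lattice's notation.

Worklist (4 pops):
  #1 pop 0: in=⊥ → ⊤ (was −); enqueue []
  #2 pop 1: in=⊤ → + (was ⊥); enqueue []
  #3 pop 2: in=⊤ → ⊤ (was ⊥); enqueue [1]
  #4 pop 1: in=⊤ → + (no change)

Fixpoint:
  val[0] = ⊤
  val[1] = +
  val[2] = ⊤

+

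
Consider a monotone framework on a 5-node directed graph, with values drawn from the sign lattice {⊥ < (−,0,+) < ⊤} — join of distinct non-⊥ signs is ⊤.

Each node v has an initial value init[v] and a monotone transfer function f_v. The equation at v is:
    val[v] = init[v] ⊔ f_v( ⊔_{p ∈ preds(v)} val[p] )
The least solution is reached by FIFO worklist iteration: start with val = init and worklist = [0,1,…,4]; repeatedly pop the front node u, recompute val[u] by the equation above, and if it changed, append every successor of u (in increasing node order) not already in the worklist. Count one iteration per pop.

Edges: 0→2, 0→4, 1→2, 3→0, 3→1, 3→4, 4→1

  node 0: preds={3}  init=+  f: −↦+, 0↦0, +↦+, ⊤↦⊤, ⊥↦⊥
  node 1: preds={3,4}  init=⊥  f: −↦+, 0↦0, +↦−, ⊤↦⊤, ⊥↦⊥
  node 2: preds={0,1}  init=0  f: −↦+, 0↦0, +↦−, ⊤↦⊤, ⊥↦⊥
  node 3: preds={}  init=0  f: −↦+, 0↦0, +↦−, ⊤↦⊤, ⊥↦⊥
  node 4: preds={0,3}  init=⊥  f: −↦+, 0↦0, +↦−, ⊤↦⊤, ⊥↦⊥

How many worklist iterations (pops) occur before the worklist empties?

Worklist (7 pops):
  #1 pop 0: in=0 → ⊤ (was +); enqueue []
  #2 pop 1: in=0 → 0 (was ⊥); enqueue []
  #3 pop 2: in=⊤ → ⊤ (was 0); enqueue []
  #4 pop 3: in=⊥ → 0 (no change)
  #5 pop 4: in=⊤ → ⊤ (was ⊥); enqueue [1]
  #6 pop 1: in=⊤ → ⊤ (was 0); enqueue [2]
  #7 pop 2: in=⊤ → ⊤ (no change)

Fixpoint:
  val[0] = ⊤
  val[1] = ⊤
  val[2] = ⊤
  val[3] = 0
  val[4] = ⊤

7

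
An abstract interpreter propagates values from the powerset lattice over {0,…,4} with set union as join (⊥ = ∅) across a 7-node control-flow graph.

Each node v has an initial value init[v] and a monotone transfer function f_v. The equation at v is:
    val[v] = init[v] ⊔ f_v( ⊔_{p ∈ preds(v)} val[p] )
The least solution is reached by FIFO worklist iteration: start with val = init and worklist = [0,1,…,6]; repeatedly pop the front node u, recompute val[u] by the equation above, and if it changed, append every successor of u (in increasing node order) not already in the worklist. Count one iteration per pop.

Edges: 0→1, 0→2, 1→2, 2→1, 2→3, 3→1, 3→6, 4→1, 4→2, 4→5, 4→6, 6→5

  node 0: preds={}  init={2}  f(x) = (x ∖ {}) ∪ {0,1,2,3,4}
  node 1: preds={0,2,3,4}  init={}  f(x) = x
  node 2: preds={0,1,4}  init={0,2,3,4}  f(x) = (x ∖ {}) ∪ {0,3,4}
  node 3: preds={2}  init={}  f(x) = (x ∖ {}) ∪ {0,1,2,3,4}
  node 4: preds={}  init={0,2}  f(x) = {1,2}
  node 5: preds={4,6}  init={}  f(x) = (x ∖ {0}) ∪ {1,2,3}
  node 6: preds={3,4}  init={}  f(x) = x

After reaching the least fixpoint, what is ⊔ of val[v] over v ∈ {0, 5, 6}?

{0,1,2,3,4}

Worklist (10 pops):
  #1 pop 0: in={} → {0,1,2,3,4} (was {2}); enqueue []
  #2 pop 1: in={0,1,2,3,4} → {0,1,2,3,4} (was {}); enqueue []
  #3 pop 2: in={0,1,2,3,4} → {0,1,2,3,4} (was {0,2,3,4}); enqueue [1]
  #4 pop 3: in={0,1,2,3,4} → {0,1,2,3,4} (was {}); enqueue []
  #5 pop 4: in={} → {0,1,2} (was {0,2}); enqueue [2]
  #6 pop 5: in={0,1,2} → {1,2,3} (was {}); enqueue []
  #7 pop 6: in={0,1,2,3,4} → {0,1,2,3,4} (was {}); enqueue [5]
  #8 pop 1: in={0,1,2,3,4} → {0,1,2,3,4} (no change)
  #9 pop 2: in={0,1,2,3,4} → {0,1,2,3,4} (no change)
  #10 pop 5: in={0,1,2,3,4} → {1,2,3,4} (was {1,2,3}); enqueue []

Fixpoint:
  val[0] = {0,1,2,3,4}
  val[1] = {0,1,2,3,4}
  val[2] = {0,1,2,3,4}
  val[3] = {0,1,2,3,4}
  val[4] = {0,1,2}
  val[5] = {1,2,3,4}
  val[6] = {0,1,2,3,4}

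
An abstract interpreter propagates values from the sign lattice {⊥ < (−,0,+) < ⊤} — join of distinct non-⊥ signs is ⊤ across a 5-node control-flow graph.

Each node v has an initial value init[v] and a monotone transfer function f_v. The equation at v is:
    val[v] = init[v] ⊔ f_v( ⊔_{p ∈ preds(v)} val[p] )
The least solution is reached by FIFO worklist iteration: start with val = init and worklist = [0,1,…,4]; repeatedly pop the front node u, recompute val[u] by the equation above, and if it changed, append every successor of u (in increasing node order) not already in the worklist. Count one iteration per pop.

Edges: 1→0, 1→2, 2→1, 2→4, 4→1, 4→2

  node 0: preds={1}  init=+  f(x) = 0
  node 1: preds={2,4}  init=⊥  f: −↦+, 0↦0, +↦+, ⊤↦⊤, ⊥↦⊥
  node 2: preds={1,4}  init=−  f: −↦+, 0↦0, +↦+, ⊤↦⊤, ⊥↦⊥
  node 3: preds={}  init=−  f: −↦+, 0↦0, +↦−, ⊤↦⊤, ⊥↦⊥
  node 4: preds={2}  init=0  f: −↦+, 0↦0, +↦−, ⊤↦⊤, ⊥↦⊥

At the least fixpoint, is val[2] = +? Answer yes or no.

no

Iteration log — 8 steps:
  step 1. node 0  ⊔preds=⊥  new=⊤  old=+  +wl: 
  step 2. node 1  ⊔preds=⊤  new=⊤  old=⊥  +wl: 0
  step 3. node 2  ⊔preds=⊤  new=⊤  old=−  +wl: 1
  step 4. node 3  ⊔preds=⊥  new=−  stable
  step 5. node 4  ⊔preds=⊤  new=⊤  old=0  +wl: 2
  step 6. node 0  ⊔preds=⊤  new=⊤  stable
  step 7. node 1  ⊔preds=⊤  new=⊤  stable
  step 8. node 2  ⊔preds=⊤  new=⊤  stable

Least fixpoint reached:
  node 0: ⊤
  node 1: ⊤
  node 2: ⊤
  node 3: −
  node 4: ⊤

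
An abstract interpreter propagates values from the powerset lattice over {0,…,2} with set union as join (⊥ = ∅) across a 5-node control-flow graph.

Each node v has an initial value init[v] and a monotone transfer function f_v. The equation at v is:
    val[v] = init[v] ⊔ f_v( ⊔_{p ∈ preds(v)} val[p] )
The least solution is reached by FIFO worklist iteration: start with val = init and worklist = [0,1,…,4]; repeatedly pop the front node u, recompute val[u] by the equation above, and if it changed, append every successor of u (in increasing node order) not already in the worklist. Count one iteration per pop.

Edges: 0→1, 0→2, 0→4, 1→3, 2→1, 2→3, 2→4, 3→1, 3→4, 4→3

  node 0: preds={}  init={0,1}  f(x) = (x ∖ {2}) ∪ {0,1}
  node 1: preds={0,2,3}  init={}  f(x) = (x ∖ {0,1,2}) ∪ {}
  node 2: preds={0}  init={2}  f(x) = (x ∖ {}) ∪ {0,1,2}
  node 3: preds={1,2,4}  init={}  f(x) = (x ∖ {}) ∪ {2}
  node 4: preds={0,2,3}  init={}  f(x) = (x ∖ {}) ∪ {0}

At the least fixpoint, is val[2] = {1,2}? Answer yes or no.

Worklist (7 pops):
  #1 pop 0: in={} → {0,1} (no change)
  #2 pop 1: in={0,1,2} → {} (no change)
  #3 pop 2: in={0,1} → {0,1,2} (was {2}); enqueue [1]
  #4 pop 3: in={0,1,2} → {0,1,2} (was {}); enqueue []
  #5 pop 4: in={0,1,2} → {0,1,2} (was {}); enqueue [3]
  #6 pop 1: in={0,1,2} → {} (no change)
  #7 pop 3: in={0,1,2} → {0,1,2} (no change)

Fixpoint:
  val[0] = {0,1}
  val[1] = {}
  val[2] = {0,1,2}
  val[3] = {0,1,2}
  val[4] = {0,1,2}

no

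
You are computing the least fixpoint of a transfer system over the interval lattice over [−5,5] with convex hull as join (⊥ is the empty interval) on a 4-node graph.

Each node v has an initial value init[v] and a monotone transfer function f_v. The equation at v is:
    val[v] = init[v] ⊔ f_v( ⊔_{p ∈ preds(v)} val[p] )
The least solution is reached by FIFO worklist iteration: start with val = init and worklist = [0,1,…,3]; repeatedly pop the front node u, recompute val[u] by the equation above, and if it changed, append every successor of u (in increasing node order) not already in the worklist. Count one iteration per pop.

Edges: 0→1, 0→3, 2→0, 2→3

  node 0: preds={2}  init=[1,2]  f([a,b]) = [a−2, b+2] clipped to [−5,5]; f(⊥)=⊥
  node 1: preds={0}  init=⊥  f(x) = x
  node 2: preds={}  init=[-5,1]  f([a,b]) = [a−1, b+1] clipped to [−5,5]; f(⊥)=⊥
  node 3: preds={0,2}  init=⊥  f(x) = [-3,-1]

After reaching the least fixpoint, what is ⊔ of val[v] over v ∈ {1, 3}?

[-5,3]

Trace (4 dequeues):
  [1] u=0 | in [-5,1] | out [-5,3] | prev [1,2] | push {}
  [2] u=1 | in [-5,3] | out [-5,3] | prev ⊥ | push {}
  [3] u=2 | in ⊥ | out [-5,1] | ==
  [4] u=3 | in [-5,3] | out [-3,-1] | prev ⊥ | push {}

Converged values:
  [0] [-5,3]
  [1] [-5,3]
  [2] [-5,1]
  [3] [-3,-1]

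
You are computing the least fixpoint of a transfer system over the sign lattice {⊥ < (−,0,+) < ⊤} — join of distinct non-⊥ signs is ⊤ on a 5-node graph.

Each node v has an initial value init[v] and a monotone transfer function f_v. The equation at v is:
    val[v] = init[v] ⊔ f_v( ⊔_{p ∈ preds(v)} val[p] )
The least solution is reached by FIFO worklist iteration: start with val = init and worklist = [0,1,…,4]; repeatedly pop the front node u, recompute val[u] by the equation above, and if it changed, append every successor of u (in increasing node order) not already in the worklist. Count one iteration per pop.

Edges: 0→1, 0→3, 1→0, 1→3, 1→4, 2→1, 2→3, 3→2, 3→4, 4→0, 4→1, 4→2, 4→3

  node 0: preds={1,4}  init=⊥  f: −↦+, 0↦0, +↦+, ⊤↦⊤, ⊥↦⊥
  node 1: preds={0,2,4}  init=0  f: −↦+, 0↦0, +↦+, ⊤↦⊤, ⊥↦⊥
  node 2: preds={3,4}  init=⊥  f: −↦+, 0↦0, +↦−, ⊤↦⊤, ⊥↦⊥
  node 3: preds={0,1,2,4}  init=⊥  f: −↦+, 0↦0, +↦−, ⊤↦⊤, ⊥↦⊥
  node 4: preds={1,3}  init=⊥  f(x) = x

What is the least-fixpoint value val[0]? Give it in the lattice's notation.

0

Worklist (9 pops):
  #1 pop 0: in=0 → 0 (was ⊥); enqueue []
  #2 pop 1: in=0 → 0 (no change)
  #3 pop 2: in=⊥ → ⊥ (no change)
  #4 pop 3: in=0 → 0 (was ⊥); enqueue [2]
  #5 pop 4: in=0 → 0 (was ⊥); enqueue [0,1,3]
  #6 pop 2: in=0 → 0 (was ⊥); enqueue []
  #7 pop 0: in=0 → 0 (no change)
  #8 pop 1: in=0 → 0 (no change)
  #9 pop 3: in=0 → 0 (no change)

Fixpoint:
  val[0] = 0
  val[1] = 0
  val[2] = 0
  val[3] = 0
  val[4] = 0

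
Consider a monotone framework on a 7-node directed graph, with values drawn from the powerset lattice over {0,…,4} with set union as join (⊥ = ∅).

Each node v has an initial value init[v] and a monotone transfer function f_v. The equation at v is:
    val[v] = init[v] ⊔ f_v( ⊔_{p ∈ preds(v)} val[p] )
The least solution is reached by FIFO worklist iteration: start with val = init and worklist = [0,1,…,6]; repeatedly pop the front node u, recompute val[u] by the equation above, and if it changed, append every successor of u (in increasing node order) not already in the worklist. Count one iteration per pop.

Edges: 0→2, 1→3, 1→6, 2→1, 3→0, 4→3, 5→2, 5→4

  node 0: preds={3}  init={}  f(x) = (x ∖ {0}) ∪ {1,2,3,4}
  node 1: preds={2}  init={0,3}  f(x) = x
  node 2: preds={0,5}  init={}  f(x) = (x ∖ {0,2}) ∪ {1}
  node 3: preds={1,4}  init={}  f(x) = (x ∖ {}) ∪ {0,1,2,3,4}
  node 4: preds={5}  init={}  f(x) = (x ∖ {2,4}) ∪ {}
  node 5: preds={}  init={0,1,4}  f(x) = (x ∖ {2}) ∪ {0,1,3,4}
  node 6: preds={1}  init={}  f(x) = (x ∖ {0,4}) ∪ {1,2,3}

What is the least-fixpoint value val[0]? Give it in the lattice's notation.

{1,2,3,4}

Worklist (14 pops):
  #1 pop 0: in={} → {1,2,3,4} (was {}); enqueue []
  #2 pop 1: in={} → {0,3} (no change)
  #3 pop 2: in={0,1,2,3,4} → {1,3,4} (was {}); enqueue [1]
  #4 pop 3: in={0,3} → {0,1,2,3,4} (was {}); enqueue [0]
  #5 pop 4: in={0,1,4} → {0,1} (was {}); enqueue [3]
  #6 pop 5: in={} → {0,1,3,4} (was {0,1,4}); enqueue [2,4]
  #7 pop 6: in={0,3} → {1,2,3} (was {}); enqueue []
  #8 pop 1: in={1,3,4} → {0,1,3,4} (was {0,3}); enqueue [6]
  #9 pop 0: in={0,1,2,3,4} → {1,2,3,4} (no change)
  #10 pop 3: in={0,1,3,4} → {0,1,2,3,4} (no change)
  #11 pop 2: in={0,1,2,3,4} → {1,3,4} (no change)
  #12 pop 4: in={0,1,3,4} → {0,1,3} (was {0,1}); enqueue [3]
  #13 pop 6: in={0,1,3,4} → {1,2,3} (no change)
  #14 pop 3: in={0,1,3,4} → {0,1,2,3,4} (no change)

Fixpoint:
  val[0] = {1,2,3,4}
  val[1] = {0,1,3,4}
  val[2] = {1,3,4}
  val[3] = {0,1,2,3,4}
  val[4] = {0,1,3}
  val[5] = {0,1,3,4}
  val[6] = {1,2,3}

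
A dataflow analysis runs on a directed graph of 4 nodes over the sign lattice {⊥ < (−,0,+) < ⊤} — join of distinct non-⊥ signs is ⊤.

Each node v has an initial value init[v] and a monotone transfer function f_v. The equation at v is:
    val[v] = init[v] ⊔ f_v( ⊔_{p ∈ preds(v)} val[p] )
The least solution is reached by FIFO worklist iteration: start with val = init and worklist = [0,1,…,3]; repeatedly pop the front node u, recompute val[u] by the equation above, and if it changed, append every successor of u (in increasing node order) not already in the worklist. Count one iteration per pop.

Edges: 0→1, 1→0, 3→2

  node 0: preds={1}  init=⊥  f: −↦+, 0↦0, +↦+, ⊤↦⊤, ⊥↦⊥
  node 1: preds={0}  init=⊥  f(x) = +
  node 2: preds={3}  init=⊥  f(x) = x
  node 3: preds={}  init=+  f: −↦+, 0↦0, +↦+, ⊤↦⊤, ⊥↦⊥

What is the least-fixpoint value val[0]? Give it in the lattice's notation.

Trace (6 dequeues):
  [1] u=0 | in ⊥ | out ⊥ | ==
  [2] u=1 | in ⊥ | out + | prev ⊥ | push {0}
  [3] u=2 | in + | out + | prev ⊥ | push {}
  [4] u=3 | in ⊥ | out + | ==
  [5] u=0 | in + | out + | prev ⊥ | push {1}
  [6] u=1 | in + | out + | ==

Converged values:
  [0] +
  [1] +
  [2] +
  [3] +

+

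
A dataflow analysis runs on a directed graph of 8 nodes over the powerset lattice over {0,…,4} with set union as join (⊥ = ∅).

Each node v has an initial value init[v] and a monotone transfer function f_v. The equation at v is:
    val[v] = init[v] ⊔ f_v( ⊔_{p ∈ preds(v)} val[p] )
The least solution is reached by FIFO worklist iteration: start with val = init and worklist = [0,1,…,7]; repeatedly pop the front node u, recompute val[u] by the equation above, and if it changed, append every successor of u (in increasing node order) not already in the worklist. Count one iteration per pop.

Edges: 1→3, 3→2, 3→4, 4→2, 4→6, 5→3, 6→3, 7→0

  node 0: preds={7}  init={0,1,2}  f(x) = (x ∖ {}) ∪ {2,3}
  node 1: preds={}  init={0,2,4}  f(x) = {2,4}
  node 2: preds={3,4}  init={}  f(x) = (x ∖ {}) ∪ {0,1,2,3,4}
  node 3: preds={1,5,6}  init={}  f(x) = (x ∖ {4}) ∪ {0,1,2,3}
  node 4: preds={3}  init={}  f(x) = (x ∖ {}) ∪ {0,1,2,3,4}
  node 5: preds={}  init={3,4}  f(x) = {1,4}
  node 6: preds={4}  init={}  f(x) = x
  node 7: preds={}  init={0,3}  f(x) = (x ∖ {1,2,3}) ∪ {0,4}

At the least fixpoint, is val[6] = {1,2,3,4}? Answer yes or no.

Trace (11 dequeues):
  [1] u=0 | in {0,3} | out {0,1,2,3} | prev {0,1,2} | push {}
  [2] u=1 | in {} | out {0,2,4} | ==
  [3] u=2 | in {} | out {0,1,2,3,4} | prev {} | push {}
  [4] u=3 | in {0,2,3,4} | out {0,1,2,3} | prev {} | push {2}
  [5] u=4 | in {0,1,2,3} | out {0,1,2,3,4} | prev {} | push {}
  [6] u=5 | in {} | out {1,3,4} | prev {3,4} | push {3}
  [7] u=6 | in {0,1,2,3,4} | out {0,1,2,3,4} | prev {} | push {}
  [8] u=7 | in {} | out {0,3,4} | prev {0,3} | push {0}
  [9] u=2 | in {0,1,2,3,4} | out {0,1,2,3,4} | ==
  [10] u=3 | in {0,1,2,3,4} | out {0,1,2,3} | ==
  [11] u=0 | in {0,3,4} | out {0,1,2,3,4} | prev {0,1,2,3} | push {}

Converged values:
  [0] {0,1,2,3,4}
  [1] {0,2,4}
  [2] {0,1,2,3,4}
  [3] {0,1,2,3}
  [4] {0,1,2,3,4}
  [5] {1,3,4}
  [6] {0,1,2,3,4}
  [7] {0,3,4}

no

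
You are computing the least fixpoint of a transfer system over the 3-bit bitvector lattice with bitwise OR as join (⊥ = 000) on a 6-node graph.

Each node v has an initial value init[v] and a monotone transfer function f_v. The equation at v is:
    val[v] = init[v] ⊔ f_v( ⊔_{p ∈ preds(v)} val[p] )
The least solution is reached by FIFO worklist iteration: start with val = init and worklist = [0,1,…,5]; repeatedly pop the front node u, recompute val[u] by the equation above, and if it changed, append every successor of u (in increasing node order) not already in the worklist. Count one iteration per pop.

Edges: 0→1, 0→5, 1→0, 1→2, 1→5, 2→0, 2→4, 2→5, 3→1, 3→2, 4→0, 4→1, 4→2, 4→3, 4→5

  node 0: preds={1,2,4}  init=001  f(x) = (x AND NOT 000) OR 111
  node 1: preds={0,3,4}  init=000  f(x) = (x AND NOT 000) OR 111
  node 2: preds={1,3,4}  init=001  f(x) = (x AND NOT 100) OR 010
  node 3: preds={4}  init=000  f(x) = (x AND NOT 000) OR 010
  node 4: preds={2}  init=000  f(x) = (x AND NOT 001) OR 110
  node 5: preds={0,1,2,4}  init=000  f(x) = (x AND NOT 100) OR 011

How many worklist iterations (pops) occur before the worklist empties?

Trace (12 dequeues):
  [1] u=0 | in 001 | out 111 | prev 001 | push {}
  [2] u=1 | in 111 | out 111 | prev 000 | push {0}
  [3] u=2 | in 111 | out 011 | prev 001 | push {}
  [4] u=3 | in 000 | out 010 | prev 000 | push {1,2}
  [5] u=4 | in 011 | out 110 | prev 000 | push {3}
  [6] u=5 | in 111 | out 011 | prev 000 | push {}
  [7] u=0 | in 111 | out 111 | ==
  [8] u=1 | in 111 | out 111 | ==
  [9] u=2 | in 111 | out 011 | ==
  [10] u=3 | in 110 | out 110 | prev 010 | push {1,2}
  [11] u=1 | in 111 | out 111 | ==
  [12] u=2 | in 111 | out 011 | ==

Converged values:
  [0] 111
  [1] 111
  [2] 011
  [3] 110
  [4] 110
  [5] 011

12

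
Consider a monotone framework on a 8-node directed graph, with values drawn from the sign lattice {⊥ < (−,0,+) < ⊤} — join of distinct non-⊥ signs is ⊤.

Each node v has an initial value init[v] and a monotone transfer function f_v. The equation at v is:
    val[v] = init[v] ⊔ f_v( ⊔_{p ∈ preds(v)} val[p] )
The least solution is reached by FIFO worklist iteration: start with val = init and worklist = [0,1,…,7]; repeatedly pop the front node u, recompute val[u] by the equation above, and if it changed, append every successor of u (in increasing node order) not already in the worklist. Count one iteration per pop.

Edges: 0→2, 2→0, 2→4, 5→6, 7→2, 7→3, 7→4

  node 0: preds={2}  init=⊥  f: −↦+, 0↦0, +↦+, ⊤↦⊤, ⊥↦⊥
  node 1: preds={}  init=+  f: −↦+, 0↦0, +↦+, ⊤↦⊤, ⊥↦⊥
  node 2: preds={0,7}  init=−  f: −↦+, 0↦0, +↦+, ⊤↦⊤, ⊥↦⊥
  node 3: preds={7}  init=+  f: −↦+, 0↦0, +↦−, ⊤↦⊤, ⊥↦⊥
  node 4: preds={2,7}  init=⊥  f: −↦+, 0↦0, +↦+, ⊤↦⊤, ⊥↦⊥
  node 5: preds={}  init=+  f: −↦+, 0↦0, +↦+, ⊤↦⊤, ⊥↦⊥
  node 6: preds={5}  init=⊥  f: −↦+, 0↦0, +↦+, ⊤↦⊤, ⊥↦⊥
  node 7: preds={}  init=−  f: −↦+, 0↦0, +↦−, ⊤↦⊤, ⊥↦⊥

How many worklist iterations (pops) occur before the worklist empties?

10

Iteration log — 10 steps:
  step 1. node 0  ⊔preds=−  new=+  old=⊥  +wl: 
  step 2. node 1  ⊔preds=⊥  new=+  stable
  step 3. node 2  ⊔preds=⊤  new=⊤  old=−  +wl: 0
  step 4. node 3  ⊔preds=−  new=+  stable
  step 5. node 4  ⊔preds=⊤  new=⊤  old=⊥  +wl: 
  step 6. node 5  ⊔preds=⊥  new=+  stable
  step 7. node 6  ⊔preds=+  new=+  old=⊥  +wl: 
  step 8. node 7  ⊔preds=⊥  new=−  stable
  step 9. node 0  ⊔preds=⊤  new=⊤  old=+  +wl: 2
  step 10. node 2  ⊔preds=⊤  new=⊤  stable

Least fixpoint reached:
  node 0: ⊤
  node 1: +
  node 2: ⊤
  node 3: +
  node 4: ⊤
  node 5: +
  node 6: +
  node 7: −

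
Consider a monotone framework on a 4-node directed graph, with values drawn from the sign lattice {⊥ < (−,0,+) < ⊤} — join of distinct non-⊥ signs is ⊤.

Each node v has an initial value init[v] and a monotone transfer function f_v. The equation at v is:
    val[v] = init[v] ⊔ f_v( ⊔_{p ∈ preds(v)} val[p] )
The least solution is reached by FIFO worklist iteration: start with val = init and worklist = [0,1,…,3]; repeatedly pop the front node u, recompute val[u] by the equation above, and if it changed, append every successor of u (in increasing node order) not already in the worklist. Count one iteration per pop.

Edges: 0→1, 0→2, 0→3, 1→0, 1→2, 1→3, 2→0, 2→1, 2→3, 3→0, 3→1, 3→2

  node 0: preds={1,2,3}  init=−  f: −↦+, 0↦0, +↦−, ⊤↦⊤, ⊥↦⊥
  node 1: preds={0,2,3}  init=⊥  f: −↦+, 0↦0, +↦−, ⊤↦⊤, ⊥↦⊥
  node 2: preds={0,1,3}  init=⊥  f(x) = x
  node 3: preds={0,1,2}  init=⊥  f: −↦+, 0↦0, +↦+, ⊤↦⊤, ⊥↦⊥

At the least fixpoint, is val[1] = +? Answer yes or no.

no

Iteration log — 9 steps:
  step 1. node 0  ⊔preds=⊥  new=−  stable
  step 2. node 1  ⊔preds=−  new=+  old=⊥  +wl: 0
  step 3. node 2  ⊔preds=⊤  new=⊤  old=⊥  +wl: 1
  step 4. node 3  ⊔preds=⊤  new=⊤  old=⊥  +wl: 2
  step 5. node 0  ⊔preds=⊤  new=⊤  old=−  +wl: 3
  step 6. node 1  ⊔preds=⊤  new=⊤  old=+  +wl: 0
  step 7. node 2  ⊔preds=⊤  new=⊤  stable
  step 8. node 3  ⊔preds=⊤  new=⊤  stable
  step 9. node 0  ⊔preds=⊤  new=⊤  stable

Least fixpoint reached:
  node 0: ⊤
  node 1: ⊤
  node 2: ⊤
  node 3: ⊤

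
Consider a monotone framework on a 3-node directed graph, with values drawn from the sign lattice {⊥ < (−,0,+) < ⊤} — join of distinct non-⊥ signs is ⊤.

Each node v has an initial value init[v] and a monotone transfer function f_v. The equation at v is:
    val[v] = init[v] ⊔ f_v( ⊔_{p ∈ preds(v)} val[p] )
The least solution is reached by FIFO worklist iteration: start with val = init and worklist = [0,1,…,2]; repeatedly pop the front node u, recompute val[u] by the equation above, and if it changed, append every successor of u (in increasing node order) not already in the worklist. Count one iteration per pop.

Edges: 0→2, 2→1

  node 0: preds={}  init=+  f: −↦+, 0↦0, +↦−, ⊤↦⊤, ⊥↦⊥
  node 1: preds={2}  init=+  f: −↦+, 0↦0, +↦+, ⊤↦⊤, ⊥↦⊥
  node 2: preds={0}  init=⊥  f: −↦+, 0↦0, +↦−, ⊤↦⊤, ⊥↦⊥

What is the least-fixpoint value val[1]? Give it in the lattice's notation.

+

Worklist (4 pops):
  #1 pop 0: in=⊥ → + (no change)
  #2 pop 1: in=⊥ → + (no change)
  #3 pop 2: in=+ → − (was ⊥); enqueue [1]
  #4 pop 1: in=− → + (no change)

Fixpoint:
  val[0] = +
  val[1] = +
  val[2] = −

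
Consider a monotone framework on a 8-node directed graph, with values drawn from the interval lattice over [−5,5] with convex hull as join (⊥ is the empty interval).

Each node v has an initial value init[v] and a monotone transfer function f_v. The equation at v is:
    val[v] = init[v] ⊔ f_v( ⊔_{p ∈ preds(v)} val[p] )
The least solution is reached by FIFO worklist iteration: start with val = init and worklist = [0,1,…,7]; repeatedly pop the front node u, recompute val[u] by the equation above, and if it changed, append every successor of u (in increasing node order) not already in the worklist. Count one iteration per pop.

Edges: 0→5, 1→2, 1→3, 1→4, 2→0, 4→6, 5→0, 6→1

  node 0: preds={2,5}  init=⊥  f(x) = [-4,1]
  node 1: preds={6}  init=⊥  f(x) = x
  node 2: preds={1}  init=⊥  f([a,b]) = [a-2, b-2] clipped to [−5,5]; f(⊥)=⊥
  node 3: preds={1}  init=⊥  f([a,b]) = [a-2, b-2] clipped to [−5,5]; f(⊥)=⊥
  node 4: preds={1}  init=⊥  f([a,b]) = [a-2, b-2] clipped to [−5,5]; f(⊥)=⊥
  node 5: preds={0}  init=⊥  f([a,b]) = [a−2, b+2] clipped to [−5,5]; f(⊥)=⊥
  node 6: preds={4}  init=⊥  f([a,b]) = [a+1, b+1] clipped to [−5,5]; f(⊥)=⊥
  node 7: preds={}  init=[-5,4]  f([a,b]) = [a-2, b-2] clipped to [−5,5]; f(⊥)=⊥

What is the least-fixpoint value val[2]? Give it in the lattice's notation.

⊥

Iteration log — 9 steps:
  step 1. node 0  ⊔preds=⊥  new=[-4,1]  old=⊥  +wl: 
  step 2. node 1  ⊔preds=⊥  new=⊥  stable
  step 3. node 2  ⊔preds=⊥  new=⊥  stable
  step 4. node 3  ⊔preds=⊥  new=⊥  stable
  step 5. node 4  ⊔preds=⊥  new=⊥  stable
  step 6. node 5  ⊔preds=[-4,1]  new=[-5,3]  old=⊥  +wl: 0
  step 7. node 6  ⊔preds=⊥  new=⊥  stable
  step 8. node 7  ⊔preds=⊥  new=[-5,4]  stable
  step 9. node 0  ⊔preds=[-5,3]  new=[-4,1]  stable

Least fixpoint reached:
  node 0: [-4,1]
  node 1: ⊥
  node 2: ⊥
  node 3: ⊥
  node 4: ⊥
  node 5: [-5,3]
  node 6: ⊥
  node 7: [-5,4]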